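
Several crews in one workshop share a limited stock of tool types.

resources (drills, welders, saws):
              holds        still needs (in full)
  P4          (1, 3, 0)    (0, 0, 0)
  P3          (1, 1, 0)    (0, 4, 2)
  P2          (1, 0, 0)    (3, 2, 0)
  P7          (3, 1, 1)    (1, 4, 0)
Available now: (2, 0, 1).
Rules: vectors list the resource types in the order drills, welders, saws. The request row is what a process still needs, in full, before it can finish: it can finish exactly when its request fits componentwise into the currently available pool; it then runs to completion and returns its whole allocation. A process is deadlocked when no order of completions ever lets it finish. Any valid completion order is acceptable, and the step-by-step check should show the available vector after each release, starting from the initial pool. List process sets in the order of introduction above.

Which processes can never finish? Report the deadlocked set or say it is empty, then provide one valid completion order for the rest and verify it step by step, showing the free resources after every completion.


Deadlocked: P3 and P7.
Key observation: the pool after P4, P2 is (4, 3, 1); every surviving request exceeds it in welders, so progress ends there.
A valid finishing order for the others: P4, P2. Verifying each step:
  pool = (2, 0, 1)
  P4 needs (0, 0, 0) <= (2, 0, 1) -> finishes; pool += (1, 3, 0) = (3, 3, 1)
  P2 needs (3, 2, 0) <= (3, 3, 1) -> finishes; pool += (1, 0, 0) = (4, 3, 1)
The blocked processes can never fit:
  P3 still needs (0, 4, 2) but only (4, 3, 1) is free — short on welders and saws
  P7 still needs (1, 4, 0) but only (4, 3, 1) is free — short on welders


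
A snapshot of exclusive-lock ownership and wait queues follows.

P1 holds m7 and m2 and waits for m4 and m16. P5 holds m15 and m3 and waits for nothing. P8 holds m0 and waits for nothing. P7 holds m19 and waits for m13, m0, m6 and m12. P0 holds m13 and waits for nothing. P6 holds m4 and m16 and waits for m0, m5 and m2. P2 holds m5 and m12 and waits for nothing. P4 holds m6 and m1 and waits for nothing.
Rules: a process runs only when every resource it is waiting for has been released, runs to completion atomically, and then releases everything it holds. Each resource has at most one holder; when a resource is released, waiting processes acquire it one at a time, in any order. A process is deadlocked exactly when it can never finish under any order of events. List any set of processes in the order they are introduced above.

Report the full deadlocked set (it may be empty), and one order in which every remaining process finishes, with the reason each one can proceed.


Deadlocked set: P1 and P6.
Key observation: the loop P1 -> P6 -> P1 blocks itself forever; no other process is dragged down with it.
The rest can finish in the order P5, P2, P0, P8, P4, P7.
Check, step by step:
  P5 waits on nothing -> runs at once and releases m15 and m3
  P2 waits on nothing -> runs at once and releases m5 and m12
  P0 waits on nothing -> runs at once and releases m13
  P8 waits on nothing -> runs at once and releases m0
  P4 waits on nothing -> runs at once and releases m6 and m1
  P7 waits on m13, m0, m6 and m12 — all released -> runs and releases m19


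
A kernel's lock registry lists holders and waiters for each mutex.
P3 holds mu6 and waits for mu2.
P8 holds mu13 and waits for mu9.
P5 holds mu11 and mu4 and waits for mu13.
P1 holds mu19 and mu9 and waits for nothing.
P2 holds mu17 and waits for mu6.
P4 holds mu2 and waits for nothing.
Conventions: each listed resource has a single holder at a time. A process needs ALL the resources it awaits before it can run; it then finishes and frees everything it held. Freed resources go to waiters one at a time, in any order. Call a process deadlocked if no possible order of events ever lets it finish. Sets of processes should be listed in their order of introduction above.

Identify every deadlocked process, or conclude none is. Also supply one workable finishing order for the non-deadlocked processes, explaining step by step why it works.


Nothing here is deadlocked.
Key observation: although several processes wait, no cycle exists — each chain bottoms out at a free runner.
A valid finishing order for the others: P1, P4, P3, P8, P2, P5.
Verifying each step:
  run P1 (it waits on nothing); releases mu19 and mu9
  run P4 (it waits on nothing); releases mu2
  run P3 (all its waits — mu2 — are resolved); releases mu6
  run P8 (all its waits — mu9 — are resolved); releases mu13
  run P2 (all its waits — mu6 — are resolved); releases mu17
  run P5 (all its waits — mu13 — are resolved); releases mu11 and mu4


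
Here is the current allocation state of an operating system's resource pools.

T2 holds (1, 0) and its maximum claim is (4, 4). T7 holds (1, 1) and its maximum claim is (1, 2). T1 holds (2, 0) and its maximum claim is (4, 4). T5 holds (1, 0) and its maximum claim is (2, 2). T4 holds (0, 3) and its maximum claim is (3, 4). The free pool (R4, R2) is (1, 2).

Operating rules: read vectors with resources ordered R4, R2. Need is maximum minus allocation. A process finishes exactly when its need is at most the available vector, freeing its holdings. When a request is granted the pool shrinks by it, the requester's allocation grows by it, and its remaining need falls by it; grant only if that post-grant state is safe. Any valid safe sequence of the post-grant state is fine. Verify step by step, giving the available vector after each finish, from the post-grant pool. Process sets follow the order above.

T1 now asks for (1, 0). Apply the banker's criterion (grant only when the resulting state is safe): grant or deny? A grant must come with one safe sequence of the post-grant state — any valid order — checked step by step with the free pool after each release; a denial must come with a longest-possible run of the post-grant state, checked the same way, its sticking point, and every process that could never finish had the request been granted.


DENY. Granting would leave the state unsafe.
Key observation: after T7, T5 the pool peaks at (2, 3), and each blocked process is short somewhere: T2 on R4, R2; T1 on R2; T4 on R4.
On the post-grant state, T7, T5 is a maximal run — nothing extends it. Verifying each step:
  pool = (0, 2)
  T7: need (0, 1) fits (0, 2); releases (1, 1), pool now (1, 3)
  T5: need (1, 2) fits (1, 3); releases (1, 0), pool now (2, 3)
  T2 cannot run: need (3, 4) vs free (2, 3) (insufficient R4 and R2)
  T1 cannot run: need (1, 4) vs free (2, 3) (insufficient R2)
  T4 cannot run: need (3, 1) vs free (2, 3) (insufficient R4)
Processes that could never finish after the grant: T2, T1 and T4.


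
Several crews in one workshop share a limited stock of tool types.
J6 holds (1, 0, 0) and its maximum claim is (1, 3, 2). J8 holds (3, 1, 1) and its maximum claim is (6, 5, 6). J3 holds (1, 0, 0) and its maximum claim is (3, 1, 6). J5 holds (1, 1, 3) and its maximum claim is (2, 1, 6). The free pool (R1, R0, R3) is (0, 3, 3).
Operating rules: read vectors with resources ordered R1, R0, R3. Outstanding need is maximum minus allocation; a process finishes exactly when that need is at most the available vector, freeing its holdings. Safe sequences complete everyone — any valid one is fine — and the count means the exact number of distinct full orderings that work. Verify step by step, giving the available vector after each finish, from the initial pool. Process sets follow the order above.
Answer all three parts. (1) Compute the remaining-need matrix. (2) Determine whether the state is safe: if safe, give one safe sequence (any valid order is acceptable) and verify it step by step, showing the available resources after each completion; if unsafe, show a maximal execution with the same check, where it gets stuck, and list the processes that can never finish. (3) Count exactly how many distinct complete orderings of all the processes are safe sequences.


(1) Need matrix, components ordered R1, R0, R3:
  J6: (0, 3, 2)
  J8: (3, 4, 5)
  J3: (2, 1, 6)
  J5: (1, 0, 3)
(2) SAFE. One safe sequence: J6, J5, J3, J8.
Key observation: at J6 the run first touches a limit — (0, 3, 2) against (0, 3, 3), exact on a resource it actually requests.
Check, step by step:
  pool = (0, 3, 3)
  run J6 (needs (0, 3, 2), free (0, 3, 3)); after release of (1, 0, 0) the pool is (1, 3, 3)
  run J5 (needs (1, 0, 3), free (1, 3, 3)); after release of (1, 1, 3) the pool is (2, 4, 6)
  run J3 (needs (2, 1, 6), free (2, 4, 6)); after release of (1, 0, 0) the pool is (3, 4, 6)
  run J8 (needs (3, 4, 5), free (3, 4, 6)); after release of (3, 1, 1) the pool is (6, 5, 7)
(3) Precisely 1 of the possible complete orderings is a safe sequence.


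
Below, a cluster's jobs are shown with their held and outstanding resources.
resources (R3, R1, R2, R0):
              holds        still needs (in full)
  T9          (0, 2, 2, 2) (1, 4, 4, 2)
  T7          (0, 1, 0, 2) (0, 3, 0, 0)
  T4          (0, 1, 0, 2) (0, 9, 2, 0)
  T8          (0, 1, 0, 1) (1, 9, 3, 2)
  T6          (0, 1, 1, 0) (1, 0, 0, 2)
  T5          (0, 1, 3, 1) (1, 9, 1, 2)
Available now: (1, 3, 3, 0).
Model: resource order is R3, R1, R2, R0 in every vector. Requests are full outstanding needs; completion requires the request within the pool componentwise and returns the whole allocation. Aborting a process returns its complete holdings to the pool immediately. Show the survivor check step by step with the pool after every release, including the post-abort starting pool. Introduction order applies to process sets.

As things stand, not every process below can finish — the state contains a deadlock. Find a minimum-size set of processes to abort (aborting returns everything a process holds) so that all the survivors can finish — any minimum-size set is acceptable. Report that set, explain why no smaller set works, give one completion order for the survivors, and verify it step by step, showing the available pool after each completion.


Abort T8 and T5.
Key observation: before aborting T8 and T5, T4 was permanently blocked — no order could ever run it; afterwards it completes at step 4.
Minimality, checking each single-abort alternative: T9 alone leaves T4 blocked (short on R1); T7 alone leaves T4 blocked (short on R1); T4 alone leaves T8 blocked (short on R1); T8 alone leaves T4 blocked (short on R1); T6 alone leaves T4 blocked (short on R1); T5 alone leaves T4 blocked (short on R1).
One survivor order: T9, T7, T6, T4. Check, step by step (post-abort pool first):
  pool = (1, 5, 6, 2)
  T9: need (1, 4, 4, 2) fits (1, 5, 6, 2); releases (0, 2, 2, 2), pool now (1, 7, 8, 4)
  T7: need (0, 3, 0, 0) fits (1, 7, 8, 4); releases (0, 1, 0, 2), pool now (1, 8, 8, 6)
  T6: need (1, 0, 0, 2) fits (1, 8, 8, 6); releases (0, 1, 1, 0), pool now (1, 9, 9, 6)
  T4: need (0, 9, 2, 0) fits (1, 9, 9, 6); releases (0, 1, 0, 2), pool now (1, 10, 9, 8)


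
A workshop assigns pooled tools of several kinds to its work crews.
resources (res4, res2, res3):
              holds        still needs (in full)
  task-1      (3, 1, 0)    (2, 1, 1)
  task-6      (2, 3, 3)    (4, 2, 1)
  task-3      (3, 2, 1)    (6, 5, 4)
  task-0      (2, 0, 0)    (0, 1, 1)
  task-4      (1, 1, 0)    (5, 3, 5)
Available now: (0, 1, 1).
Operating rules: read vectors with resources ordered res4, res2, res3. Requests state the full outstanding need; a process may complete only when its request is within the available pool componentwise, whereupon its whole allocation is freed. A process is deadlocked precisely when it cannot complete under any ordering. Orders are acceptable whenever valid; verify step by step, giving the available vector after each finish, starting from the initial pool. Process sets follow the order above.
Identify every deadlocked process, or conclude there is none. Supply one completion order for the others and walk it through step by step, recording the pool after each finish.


No process is deadlocked.
Key observation: task-0 leads a chain of completions in which each release enables another process.
One completion order for the rest: task-0, task-1, task-6, task-3, task-4. Walking it through:
  pool = (0, 1, 1)
  task-0: need (0, 1, 1) fits (0, 1, 1); releases (2, 0, 0), pool now (2, 1, 1)
  task-1: need (2, 1, 1) fits (2, 1, 1); releases (3, 1, 0), pool now (5, 2, 1)
  task-6: need (4, 2, 1) fits (5, 2, 1); releases (2, 3, 3), pool now (7, 5, 4)
  task-3: need (6, 5, 4) fits (7, 5, 4); releases (3, 2, 1), pool now (10, 7, 5)
  task-4: need (5, 3, 5) fits (10, 7, 5); releases (1, 1, 0), pool now (11, 8, 5)


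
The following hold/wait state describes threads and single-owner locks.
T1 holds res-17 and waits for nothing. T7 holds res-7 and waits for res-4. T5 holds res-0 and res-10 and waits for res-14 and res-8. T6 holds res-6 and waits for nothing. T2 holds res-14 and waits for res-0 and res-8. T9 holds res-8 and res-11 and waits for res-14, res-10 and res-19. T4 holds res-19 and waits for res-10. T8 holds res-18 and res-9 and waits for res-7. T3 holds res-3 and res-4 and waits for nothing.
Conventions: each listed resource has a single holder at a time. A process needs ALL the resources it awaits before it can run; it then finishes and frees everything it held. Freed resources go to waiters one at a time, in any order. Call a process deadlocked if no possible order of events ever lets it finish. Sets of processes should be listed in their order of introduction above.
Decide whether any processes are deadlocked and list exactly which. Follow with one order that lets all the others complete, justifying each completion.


Deadlocked set: T5, T2, T9 and T4.
Key observation: T5 -> T2 -> T5 is a circular wait — nothing in it can go first; T9 and T4 are caught in further circular waits.
One completion order for the rest: T3, T1, T7, T6, T8.
Step-by-step check:
  run T3 (it waits on nothing); releases res-3 and res-4
  run T1 (it waits on nothing); releases res-17
  run T7 (all its waits — res-4 — are resolved); releases res-7
  run T6 (it waits on nothing); releases res-6
  run T8 (all its waits — res-7 — are resolved); releases res-18 and res-9


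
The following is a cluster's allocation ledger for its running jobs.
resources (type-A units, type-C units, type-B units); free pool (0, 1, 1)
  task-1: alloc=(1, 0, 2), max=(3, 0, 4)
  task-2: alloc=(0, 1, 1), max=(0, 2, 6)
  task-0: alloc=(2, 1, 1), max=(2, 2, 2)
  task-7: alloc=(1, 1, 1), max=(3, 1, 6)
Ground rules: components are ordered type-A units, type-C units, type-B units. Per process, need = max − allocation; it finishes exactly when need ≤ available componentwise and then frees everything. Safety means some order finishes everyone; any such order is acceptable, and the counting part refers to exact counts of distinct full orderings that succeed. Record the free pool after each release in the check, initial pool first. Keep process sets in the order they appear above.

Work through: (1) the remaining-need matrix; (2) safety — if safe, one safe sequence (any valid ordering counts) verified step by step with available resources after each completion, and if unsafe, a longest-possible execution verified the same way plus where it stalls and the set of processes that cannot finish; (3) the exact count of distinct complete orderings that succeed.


(1) Outstanding need per process (order type-A units, type-C units, type-B units):
  task-1: (2, 0, 2)
  task-2: (0, 1, 5)
  task-0: (0, 1, 1)
  task-7: (2, 0, 5)
(2) UNSAFE — no complete ordering exists.
Key observation: no order helps: past task-0, task-1, the free pool tops out at (3, 2, 4), below what each blocked process needs in type-B units.
A maximal execution: task-0, task-1 — then nothing else fits. Verifying each step:
  pool = (0, 1, 1)
  run task-0 (needs (0, 1, 1), free (0, 1, 1)); after release of (2, 1, 1) the pool is (2, 2, 2)
  run task-1 (needs (2, 0, 2), free (2, 2, 2)); after release of (1, 0, 2) the pool is (3, 2, 4)
  blocked: task-2 wants (0, 1, 5), pool (3, 2, 4) — not enough type-B units
  blocked: task-7 wants (2, 0, 5), pool (3, 2, 4) — not enough type-B units
Permanently blocked: task-2 and task-7.
(3) Precisely 0 of the possible complete orderings are safe sequences.


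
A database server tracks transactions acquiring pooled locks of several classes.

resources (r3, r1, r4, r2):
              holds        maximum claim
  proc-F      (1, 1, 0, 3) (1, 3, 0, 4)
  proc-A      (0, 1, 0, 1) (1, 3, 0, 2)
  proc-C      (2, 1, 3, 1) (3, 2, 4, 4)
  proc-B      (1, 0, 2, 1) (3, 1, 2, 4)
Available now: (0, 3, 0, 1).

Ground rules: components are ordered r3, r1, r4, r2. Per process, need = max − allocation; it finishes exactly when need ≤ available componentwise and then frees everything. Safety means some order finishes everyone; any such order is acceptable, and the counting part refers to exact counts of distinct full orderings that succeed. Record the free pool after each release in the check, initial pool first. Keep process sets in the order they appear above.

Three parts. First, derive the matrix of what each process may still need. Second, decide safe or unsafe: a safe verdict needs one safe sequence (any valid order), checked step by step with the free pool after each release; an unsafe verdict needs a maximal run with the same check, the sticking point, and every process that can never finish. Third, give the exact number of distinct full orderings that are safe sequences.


(1) Need matrix, components ordered r3, r1, r4, r2:
  proc-F: (0, 2, 0, 1)
  proc-A: (1, 2, 0, 1)
  proc-C: (1, 1, 1, 3)
  proc-B: (2, 1, 0, 3)
(2) The state is UNSAFE.
Key observation: after proc-F, proc-A the pool peaks at (1, 5, 0, 5), and each blocked process is short somewhere: proc-C on r4; proc-B on r3.
The run proc-F, proc-A cannot be extended any further. Verifying each step:
  pool = (0, 3, 0, 1)
  proc-F needs (0, 2, 0, 1) <= (0, 3, 0, 1) -> finishes; pool += (1, 1, 0, 3) = (1, 4, 0, 4)
  proc-A needs (1, 2, 0, 1) <= (1, 4, 0, 4) -> finishes; pool += (0, 1, 0, 1) = (1, 5, 0, 5)
  proc-C cannot run: need (1, 1, 1, 3) vs free (1, 5, 0, 5) (insufficient r4)
  proc-B cannot run: need (2, 1, 0, 3) vs free (1, 5, 0, 5) (insufficient r3)
Permanently blocked: proc-C and proc-B.
(3) Exactly 0 of the possible complete orderings are safe sequences.


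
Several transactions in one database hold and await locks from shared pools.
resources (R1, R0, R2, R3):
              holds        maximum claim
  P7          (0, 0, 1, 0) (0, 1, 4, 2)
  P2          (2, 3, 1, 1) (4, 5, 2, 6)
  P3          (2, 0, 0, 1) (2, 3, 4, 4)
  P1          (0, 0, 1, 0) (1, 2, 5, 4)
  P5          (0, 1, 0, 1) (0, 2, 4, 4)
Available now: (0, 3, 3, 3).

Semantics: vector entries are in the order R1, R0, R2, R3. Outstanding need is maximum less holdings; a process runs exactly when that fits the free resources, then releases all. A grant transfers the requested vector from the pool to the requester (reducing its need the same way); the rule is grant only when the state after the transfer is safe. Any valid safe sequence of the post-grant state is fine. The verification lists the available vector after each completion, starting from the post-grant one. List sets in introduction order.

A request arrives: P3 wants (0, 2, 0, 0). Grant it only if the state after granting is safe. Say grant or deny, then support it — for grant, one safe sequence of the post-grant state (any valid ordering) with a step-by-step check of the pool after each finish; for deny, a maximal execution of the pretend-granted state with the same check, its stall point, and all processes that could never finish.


GRANT: granting preserves safety; a valid post-grant sequence is P7, P3, P1, P5, P2.
Key observation: post-grant, (0, 1, 3, 3) remains, and an order beginning with P7 completes everyone.
Verifying the post-grant state step by step:
  pool = (0, 1, 3, 3)
  P7 needs (0, 1, 3, 2) <= (0, 1, 3, 3) -> finishes; pool += (0, 0, 1, 0) = (0, 1, 4, 3)
  P3 needs (0, 1, 4, 3) <= (0, 1, 4, 3) -> finishes; pool += (2, 2, 0, 1) = (2, 3, 4, 4)
  P1 needs (1, 2, 4, 4) <= (2, 3, 4, 4) -> finishes; pool += (0, 0, 1, 0) = (2, 3, 5, 4)
  P5 needs (0, 1, 4, 3) <= (2, 3, 5, 4) -> finishes; pool += (0, 1, 0, 1) = (2, 4, 5, 5)
  P2 needs (2, 2, 1, 5) <= (2, 4, 5, 5) -> finishes; pool += (2, 3, 1, 1) = (4, 7, 6, 6)


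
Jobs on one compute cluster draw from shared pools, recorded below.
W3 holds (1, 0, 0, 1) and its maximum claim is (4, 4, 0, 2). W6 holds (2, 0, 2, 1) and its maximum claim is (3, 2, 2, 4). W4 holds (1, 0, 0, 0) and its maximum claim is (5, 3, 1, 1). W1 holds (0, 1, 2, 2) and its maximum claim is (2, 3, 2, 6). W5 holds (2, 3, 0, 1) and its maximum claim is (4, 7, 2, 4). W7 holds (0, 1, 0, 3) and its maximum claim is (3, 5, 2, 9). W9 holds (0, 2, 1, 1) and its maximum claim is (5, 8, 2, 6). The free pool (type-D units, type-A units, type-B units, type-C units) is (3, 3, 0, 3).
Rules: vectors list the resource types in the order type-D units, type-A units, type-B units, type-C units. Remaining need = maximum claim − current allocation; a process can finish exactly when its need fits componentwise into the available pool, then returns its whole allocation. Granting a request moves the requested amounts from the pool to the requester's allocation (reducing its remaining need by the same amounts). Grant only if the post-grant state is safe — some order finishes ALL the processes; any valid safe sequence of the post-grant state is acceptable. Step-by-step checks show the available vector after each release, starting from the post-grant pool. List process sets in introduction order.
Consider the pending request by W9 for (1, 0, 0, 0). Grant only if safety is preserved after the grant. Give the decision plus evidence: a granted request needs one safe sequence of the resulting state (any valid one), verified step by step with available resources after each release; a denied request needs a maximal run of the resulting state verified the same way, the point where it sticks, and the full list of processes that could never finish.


GRANT. The post-grant state is safe; one safe sequence: W6, W1, W5, W4, W9, W3, W7.
Key observation: granting shrinks the pool to (2, 3, 0, 3), yet W6 still fits and the chain goes through.
Verifying the post-grant state step by step:
  pool = (2, 3, 0, 3)
  W6 needs (1, 2, 0, 3) <= (2, 3, 0, 3) -> finishes; pool += (2, 0, 2, 1) = (4, 3, 2, 4)
  W1 needs (2, 2, 0, 4) <= (4, 3, 2, 4) -> finishes; pool += (0, 1, 2, 2) = (4, 4, 4, 6)
  W5 needs (2, 4, 2, 3) <= (4, 4, 4, 6) -> finishes; pool += (2, 3, 0, 1) = (6, 7, 4, 7)
  W4 needs (4, 3, 1, 1) <= (6, 7, 4, 7) -> finishes; pool += (1, 0, 0, 0) = (7, 7, 4, 7)
  W9 needs (4, 6, 1, 5) <= (7, 7, 4, 7) -> finishes; pool += (1, 2, 1, 1) = (8, 9, 5, 8)
  W3 needs (3, 4, 0, 1) <= (8, 9, 5, 8) -> finishes; pool += (1, 0, 0, 1) = (9, 9, 5, 9)
  W7 needs (3, 4, 2, 6) <= (9, 9, 5, 9) -> finishes; pool += (0, 1, 0, 3) = (9, 10, 5, 12)


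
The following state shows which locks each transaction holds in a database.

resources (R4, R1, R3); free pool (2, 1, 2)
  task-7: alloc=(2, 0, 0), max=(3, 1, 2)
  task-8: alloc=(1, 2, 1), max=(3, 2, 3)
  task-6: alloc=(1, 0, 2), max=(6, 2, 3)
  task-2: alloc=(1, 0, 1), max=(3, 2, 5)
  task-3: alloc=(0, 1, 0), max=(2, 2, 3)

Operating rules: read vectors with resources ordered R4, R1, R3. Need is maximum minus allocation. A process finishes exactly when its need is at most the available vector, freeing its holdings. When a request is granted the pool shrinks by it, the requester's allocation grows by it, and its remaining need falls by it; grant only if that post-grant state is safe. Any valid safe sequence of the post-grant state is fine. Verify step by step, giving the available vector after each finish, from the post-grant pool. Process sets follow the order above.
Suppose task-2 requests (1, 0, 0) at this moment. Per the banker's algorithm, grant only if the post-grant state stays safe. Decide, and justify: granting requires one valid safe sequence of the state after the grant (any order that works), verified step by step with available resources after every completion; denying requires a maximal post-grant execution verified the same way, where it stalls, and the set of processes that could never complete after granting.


DENY: after the grant no complete ordering would exist.
Key observation: after task-7, task-8, task-3 the pool peaks at (4, 4, 3), and each blocked process is short somewhere: task-6 on R4; task-2 on R3.
On the post-grant state, task-7, task-8, task-3 is a maximal run — nothing extends it. Verifying each step:
  pool = (1, 1, 2)
  task-7: need (1, 1, 2) fits (1, 1, 2); releases (2, 0, 0), pool now (3, 1, 2)
  task-8: need (2, 0, 2) fits (3, 1, 2); releases (1, 2, 1), pool now (4, 3, 3)
  task-3: need (2, 1, 3) fits (4, 3, 3); releases (0, 1, 0), pool now (4, 4, 3)
  blocked: task-6 wants (5, 2, 1), pool (4, 4, 3) — not enough R4
  blocked: task-2 wants (1, 2, 4), pool (4, 4, 3) — not enough R3
Processes that could never finish after the grant: task-6 and task-2.


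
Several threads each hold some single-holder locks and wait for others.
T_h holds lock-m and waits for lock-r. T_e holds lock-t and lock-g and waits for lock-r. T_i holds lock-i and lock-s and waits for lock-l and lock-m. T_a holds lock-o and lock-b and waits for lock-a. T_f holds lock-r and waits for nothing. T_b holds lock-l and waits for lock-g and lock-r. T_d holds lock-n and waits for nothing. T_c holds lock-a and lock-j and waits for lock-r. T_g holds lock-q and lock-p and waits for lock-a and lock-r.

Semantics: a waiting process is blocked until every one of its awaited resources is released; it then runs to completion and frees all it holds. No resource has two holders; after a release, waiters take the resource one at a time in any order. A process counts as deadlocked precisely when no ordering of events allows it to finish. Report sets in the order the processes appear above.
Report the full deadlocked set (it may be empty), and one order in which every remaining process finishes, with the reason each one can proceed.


Nothing here is deadlocked.
Key observation: there is no circular wait here — follow any chain and it reaches a process that is free to run now.
A valid finishing order for the others: T_f, T_c, T_e, T_b, T_h, T_d, T_g, T_i, T_a.
Walking it through:
  T_f waits on nothing -> runs at once and releases lock-r
  T_c waits on lock-r — all released -> runs and releases lock-a and lock-j
  T_e waits on lock-r — all released -> runs and releases lock-t and lock-g
  T_b waits on lock-g and lock-r — all released -> runs and releases lock-l
  T_h waits on lock-r — all released -> runs and releases lock-m
  T_d waits on nothing -> runs at once and releases lock-n
  T_g waits on lock-a and lock-r — all released -> runs and releases lock-q and lock-p
  T_i waits on lock-l and lock-m — all released -> runs and releases lock-i and lock-s
  T_a waits on lock-a — all released -> runs and releases lock-o and lock-b


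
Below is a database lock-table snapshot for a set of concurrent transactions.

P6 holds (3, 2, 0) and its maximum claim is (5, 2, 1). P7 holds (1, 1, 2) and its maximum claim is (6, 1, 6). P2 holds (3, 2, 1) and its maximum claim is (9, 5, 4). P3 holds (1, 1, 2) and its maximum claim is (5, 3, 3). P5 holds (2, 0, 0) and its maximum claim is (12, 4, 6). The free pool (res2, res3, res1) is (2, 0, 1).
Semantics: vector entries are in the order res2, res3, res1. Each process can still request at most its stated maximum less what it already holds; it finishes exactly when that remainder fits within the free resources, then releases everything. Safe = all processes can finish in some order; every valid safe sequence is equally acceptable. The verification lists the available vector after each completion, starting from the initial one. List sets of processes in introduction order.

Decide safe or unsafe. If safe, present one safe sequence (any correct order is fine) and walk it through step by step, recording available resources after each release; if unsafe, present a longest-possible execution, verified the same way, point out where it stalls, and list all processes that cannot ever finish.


SAFE, for example via the order P6, P3, P2, P7, P5.
Key observation: the first exact fit in this order is P6 — it needs (2, 0, 1) with (2, 0, 1) free, meeting a requested resource to the last unit.
Walking it through:
  pool = (2, 0, 1)
  P6 needs (2, 0, 1) <= (2, 0, 1) -> finishes; pool += (3, 2, 0) = (5, 2, 1)
  P3 needs (4, 2, 1) <= (5, 2, 1) -> finishes; pool += (1, 1, 2) = (6, 3, 3)
  P2 needs (6, 3, 3) <= (6, 3, 3) -> finishes; pool += (3, 2, 1) = (9, 5, 4)
  P7 needs (5, 0, 4) <= (9, 5, 4) -> finishes; pool += (1, 1, 2) = (10, 6, 6)
  P5 needs (10, 4, 6) <= (10, 6, 6) -> finishes; pool += (2, 0, 0) = (12, 6, 6)


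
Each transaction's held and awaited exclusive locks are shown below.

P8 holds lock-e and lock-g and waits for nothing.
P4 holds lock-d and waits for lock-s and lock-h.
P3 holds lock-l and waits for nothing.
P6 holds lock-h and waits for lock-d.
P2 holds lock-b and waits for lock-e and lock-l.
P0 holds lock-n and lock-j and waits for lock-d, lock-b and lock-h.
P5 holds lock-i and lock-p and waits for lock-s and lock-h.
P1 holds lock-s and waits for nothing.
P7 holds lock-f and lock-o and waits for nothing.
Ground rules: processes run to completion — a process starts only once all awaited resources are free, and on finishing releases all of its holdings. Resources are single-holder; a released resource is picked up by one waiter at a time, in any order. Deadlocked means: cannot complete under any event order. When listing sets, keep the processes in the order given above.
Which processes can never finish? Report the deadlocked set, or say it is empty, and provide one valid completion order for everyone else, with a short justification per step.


Deadlocked: P4, P6, P0 and P5.
Key observation: the wait chain closes on itself along P4 -> P6 -> P4; P0 and P5 wait into the deadlock from upstream.
The rest can finish in the order P3, P8, P7, P1, P2.
Check, step by step:
  P3: no waits; runs immediately, freeing lock-l
  P8: no waits; runs immediately, freeing lock-e and lock-g
  P7: no waits; runs immediately, freeing lock-f and lock-o
  P1: no waits; runs immediately, freeing lock-s
  P2: everything it awaited (lock-e and lock-l) is free; runs, freeing lock-b


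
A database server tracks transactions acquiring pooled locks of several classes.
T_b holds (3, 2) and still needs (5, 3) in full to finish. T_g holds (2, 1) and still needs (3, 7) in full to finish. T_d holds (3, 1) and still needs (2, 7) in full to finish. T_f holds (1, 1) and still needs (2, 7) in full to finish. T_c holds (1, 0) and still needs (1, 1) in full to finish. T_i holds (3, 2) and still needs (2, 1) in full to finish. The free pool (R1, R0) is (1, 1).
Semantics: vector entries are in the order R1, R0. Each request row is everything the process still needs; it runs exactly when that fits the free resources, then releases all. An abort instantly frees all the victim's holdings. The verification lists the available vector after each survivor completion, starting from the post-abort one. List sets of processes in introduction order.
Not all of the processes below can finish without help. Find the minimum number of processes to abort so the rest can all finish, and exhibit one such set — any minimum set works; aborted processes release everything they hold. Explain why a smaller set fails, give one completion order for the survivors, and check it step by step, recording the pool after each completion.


Abort T_g and T_d.
Key observation: T_f was stuck for good until T_g and T_d gave back (5, 2); in the order shown it finishes at step 4.
Why nothing smaller works — every single abort fails: T_b alone leaves T_g blocked (short on R0); T_g alone leaves T_d blocked (short on R0); T_d alone leaves T_g blocked (short on R0); T_f alone leaves T_g blocked (short on R0); T_c alone leaves T_g blocked (short on R0); T_i alone leaves T_g blocked (short on R0).
One survivor order: T_b, T_c, T_i, T_f. Step-by-step check (post-abort pool first):
  pool = (6, 3)
  T_b needs (5, 3) <= (6, 3) -> finishes; pool += (3, 2) = (9, 5)
  T_c needs (1, 1) <= (9, 5) -> finishes; pool += (1, 0) = (10, 5)
  T_i needs (2, 1) <= (10, 5) -> finishes; pool += (3, 2) = (13, 7)
  T_f needs (2, 7) <= (13, 7) -> finishes; pool += (1, 1) = (14, 8)


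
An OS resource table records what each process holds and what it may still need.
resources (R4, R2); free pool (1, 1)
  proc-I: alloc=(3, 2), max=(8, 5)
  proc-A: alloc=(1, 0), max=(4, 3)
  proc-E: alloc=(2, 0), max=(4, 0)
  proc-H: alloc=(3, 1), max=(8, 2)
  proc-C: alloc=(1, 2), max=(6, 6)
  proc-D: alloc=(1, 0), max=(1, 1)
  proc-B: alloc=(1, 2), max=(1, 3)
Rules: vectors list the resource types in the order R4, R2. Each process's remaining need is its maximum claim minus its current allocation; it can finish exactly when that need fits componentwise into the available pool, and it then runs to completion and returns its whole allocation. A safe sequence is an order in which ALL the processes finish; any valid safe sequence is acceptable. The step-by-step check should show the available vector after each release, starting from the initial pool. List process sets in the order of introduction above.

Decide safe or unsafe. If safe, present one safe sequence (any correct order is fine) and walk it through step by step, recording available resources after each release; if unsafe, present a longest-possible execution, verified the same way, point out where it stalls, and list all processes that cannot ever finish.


SAFE, for example via the order proc-B, proc-D, proc-E, proc-H, proc-C, proc-A, proc-I.
Key observation: proc-B marks the first exact bind of the order: its need (0, 1) fits the free (1, 1) with zero slack on a requested resource.
Step-by-step check:
  pool = (1, 1)
  run proc-B (needs (0, 1), free (1, 1)); after release of (1, 2) the pool is (2, 3)
  run proc-D (needs (0, 1), free (2, 3)); after release of (1, 0) the pool is (3, 3)
  run proc-E (needs (2, 0), free (3, 3)); after release of (2, 0) the pool is (5, 3)
  run proc-H (needs (5, 1), free (5, 3)); after release of (3, 1) the pool is (8, 4)
  run proc-C (needs (5, 4), free (8, 4)); after release of (1, 2) the pool is (9, 6)
  run proc-A (needs (3, 3), free (9, 6)); after release of (1, 0) the pool is (10, 6)
  run proc-I (needs (5, 3), free (10, 6)); after release of (3, 2) the pool is (13, 8)


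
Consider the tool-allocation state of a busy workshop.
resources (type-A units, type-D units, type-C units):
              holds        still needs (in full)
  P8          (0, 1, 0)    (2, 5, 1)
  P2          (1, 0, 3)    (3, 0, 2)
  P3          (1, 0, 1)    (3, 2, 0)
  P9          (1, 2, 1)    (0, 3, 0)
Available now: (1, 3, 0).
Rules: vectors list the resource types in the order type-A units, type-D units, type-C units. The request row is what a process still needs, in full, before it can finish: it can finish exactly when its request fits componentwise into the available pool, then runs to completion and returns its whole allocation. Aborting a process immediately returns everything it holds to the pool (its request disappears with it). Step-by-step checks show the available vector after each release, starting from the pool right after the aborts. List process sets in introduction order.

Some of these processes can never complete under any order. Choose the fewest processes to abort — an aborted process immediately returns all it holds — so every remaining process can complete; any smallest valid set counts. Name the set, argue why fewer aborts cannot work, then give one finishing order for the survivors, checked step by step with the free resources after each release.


Abort P2.
Key observation: the returned (1, 0, 3) from P2 is what brings P3 — unrunnable before, under any order — into play at step 2.
Minimality: the empty abort set fails — the state is deadlocked as it stands.
Survivors finish in the order: P9, P3, P8. Step-by-step check (pool after the aborts first):
  pool = (2, 3, 3)
  run P9 (needs (0, 3, 0), free (2, 3, 3)); after release of (1, 2, 1) the pool is (3, 5, 4)
  run P3 (needs (3, 2, 0), free (3, 5, 4)); after release of (1, 0, 1) the pool is (4, 5, 5)
  run P8 (needs (2, 5, 1), free (4, 5, 5)); after release of (0, 1, 0) the pool is (4, 6, 5)


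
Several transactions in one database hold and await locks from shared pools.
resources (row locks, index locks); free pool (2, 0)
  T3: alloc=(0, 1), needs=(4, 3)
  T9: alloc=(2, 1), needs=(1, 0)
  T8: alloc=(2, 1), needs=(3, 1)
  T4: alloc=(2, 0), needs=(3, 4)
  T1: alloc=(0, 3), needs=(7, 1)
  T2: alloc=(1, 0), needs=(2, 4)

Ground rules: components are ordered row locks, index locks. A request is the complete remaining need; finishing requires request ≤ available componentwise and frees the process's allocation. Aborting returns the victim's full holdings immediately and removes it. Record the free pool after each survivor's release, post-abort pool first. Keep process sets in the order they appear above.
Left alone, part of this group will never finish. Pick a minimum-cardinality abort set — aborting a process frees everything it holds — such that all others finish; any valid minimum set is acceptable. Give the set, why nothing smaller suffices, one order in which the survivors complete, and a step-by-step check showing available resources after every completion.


Abort T2.
Key observation: before aborting T2, T1 was permanently blocked — no order could ever run it; afterwards it completes at step 3.
Why nothing smaller works: aborting no one leaves the state deadlocked as given.
The survivors complete as T9, T8, T1, T4, T3. Check, step by step (starting from the post-abort pool):
  pool = (3, 0)
  T9: need (1, 0) fits (3, 0); releases (2, 1), pool now (5, 1)
  T8: need (3, 1) fits (5, 1); releases (2, 1), pool now (7, 2)
  T1: need (7, 1) fits (7, 2); releases (0, 3), pool now (7, 5)
  T4: need (3, 4) fits (7, 5); releases (2, 0), pool now (9, 5)
  T3: need (4, 3) fits (9, 5); releases (0, 1), pool now (9, 6)


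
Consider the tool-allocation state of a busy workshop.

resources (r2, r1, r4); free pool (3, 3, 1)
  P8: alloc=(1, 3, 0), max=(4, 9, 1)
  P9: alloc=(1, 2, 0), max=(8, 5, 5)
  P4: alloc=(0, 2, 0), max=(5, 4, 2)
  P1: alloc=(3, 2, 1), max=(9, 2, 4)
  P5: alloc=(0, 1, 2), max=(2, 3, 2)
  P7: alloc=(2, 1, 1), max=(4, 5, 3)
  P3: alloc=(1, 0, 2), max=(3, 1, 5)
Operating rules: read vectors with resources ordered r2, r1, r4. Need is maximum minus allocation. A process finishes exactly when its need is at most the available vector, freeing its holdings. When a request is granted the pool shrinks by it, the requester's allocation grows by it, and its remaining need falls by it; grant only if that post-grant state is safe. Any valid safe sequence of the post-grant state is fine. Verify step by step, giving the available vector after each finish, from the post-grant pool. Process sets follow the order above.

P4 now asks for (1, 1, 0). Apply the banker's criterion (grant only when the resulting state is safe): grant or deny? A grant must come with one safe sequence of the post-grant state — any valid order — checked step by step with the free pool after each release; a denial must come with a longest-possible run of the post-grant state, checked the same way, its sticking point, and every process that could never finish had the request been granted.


DENY: after the grant no complete ordering would exist.
Key observation: after P5, P3 the pool peaks at (3, 3, 5), and each blocked process is short somewhere: P8 on r1; P9 on r2; P4 on r2; P1 on r2; P7 on r1.
Pretend the grant happened; the run P5, P3 goes as far as possible. Verifying each step:
  pool = (2, 2, 1)
  P5 needs (2, 2, 0) <= (2, 2, 1) -> finishes; pool += (0, 1, 2) = (2, 3, 3)
  P3 needs (2, 1, 3) <= (2, 3, 3) -> finishes; pool += (1, 0, 2) = (3, 3, 5)
  P8 cannot run: need (3, 6, 1) vs free (3, 3, 5) (insufficient r1)
  P9 cannot run: need (7, 3, 5) vs free (3, 3, 5) (insufficient r2)
  P4 cannot run: need (4, 1, 2) vs free (3, 3, 5) (insufficient r2)
  P1 cannot run: need (6, 0, 3) vs free (3, 3, 5) (insufficient r2)
  P7 cannot run: need (2, 4, 2) vs free (3, 3, 5) (insufficient r1)
Processes that could never finish after the grant: P8, P9, P4, P1 and P7.
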